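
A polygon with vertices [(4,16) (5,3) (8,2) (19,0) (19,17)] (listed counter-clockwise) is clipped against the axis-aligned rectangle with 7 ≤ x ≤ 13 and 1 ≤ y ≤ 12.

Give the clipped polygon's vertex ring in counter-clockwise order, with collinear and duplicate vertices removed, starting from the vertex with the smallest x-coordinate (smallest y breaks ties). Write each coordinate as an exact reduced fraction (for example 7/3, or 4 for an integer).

1. After x ≥ 7: [(7,81/5) (7,7/3) (8,2) (19,0) (19,17)]
2. After x ≤ 13: [(13,83/5) (7,81/5) (7,7/3) (8,2) (13,12/11)]
3. After y ≥ 1: [(13,83/5) (7,81/5) (7,7/3) (8,2) (13,12/11)]
4. After y ≤ 12: [(13,12) (7,12) (7,7/3) (8,2) (13,12/11)]
5. Canonical ring: [(7,7/3) (8,2) (13,12/11) (13,12) (7,12)]

Clipped polygon: [(7,7/3) (8,2) (13,12/11) (13,12) (7,12)]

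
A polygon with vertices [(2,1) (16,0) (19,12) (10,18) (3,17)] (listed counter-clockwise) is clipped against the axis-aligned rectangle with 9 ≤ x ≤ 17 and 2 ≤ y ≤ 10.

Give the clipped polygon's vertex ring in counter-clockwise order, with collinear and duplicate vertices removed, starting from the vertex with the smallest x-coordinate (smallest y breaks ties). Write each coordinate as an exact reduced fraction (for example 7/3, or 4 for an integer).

Clipped polygon: [(9,2) (33/2,2) (17,4) (17,10) (9,10)]

1. After x ≥ 9: [(9,1/2) (16,0) (19,12) (10,18) (9,125/7)]
2. After x ≤ 17: [(9,1/2) (16,0) (17,4) (17,40/3) (10,18) (9,125/7)]
3. After y ≥ 2: [(9,2) (33/2,2) (17,4) (17,40/3) (10,18) (9,125/7)]
4. After y ≤ 10: [(9,10) (9,2) (33/2,2) (17,4) (17,10)]
5. Canonical ring: [(9,2) (33/2,2) (17,4) (17,10) (9,10)]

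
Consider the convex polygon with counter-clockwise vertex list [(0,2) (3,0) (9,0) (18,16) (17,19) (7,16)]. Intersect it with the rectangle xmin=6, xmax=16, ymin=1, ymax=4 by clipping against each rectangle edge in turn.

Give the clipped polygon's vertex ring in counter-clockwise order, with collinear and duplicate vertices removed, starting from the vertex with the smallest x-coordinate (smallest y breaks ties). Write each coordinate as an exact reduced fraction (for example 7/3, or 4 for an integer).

1. After x ≥ 6: [(6,14) (6,0) (9,0) (18,16) (17,19) (7,16)]
2. After x ≤ 16: [(6,14) (6,0) (9,0) (16,112/9) (16,187/10) (7,16)]
3. After y ≥ 1: [(6,14) (6,1) (153/16,1) (16,112/9) (16,187/10) (7,16)]
4. After y ≤ 4: [(6,4) (6,1) (153/16,1) (45/4,4)]
5. Canonical ring: [(6,1) (153/16,1) (45/4,4) (6,4)]

Clipped polygon: [(6,1) (153/16,1) (45/4,4) (6,4)]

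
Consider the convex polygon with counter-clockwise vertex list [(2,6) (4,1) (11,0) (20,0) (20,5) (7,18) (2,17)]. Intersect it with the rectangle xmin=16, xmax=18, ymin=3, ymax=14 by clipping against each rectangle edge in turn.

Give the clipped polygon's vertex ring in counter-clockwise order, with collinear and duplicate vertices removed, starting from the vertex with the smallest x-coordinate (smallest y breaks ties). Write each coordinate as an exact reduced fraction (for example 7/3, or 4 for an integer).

Clipped polygon: [(16,3) (18,3) (18,7) (16,9)]

1. After x ≥ 16: [(16,0) (20,0) (20,5) (16,9)]
2. After x ≤ 18: [(16,0) (18,0) (18,7) (16,9)]
3. After y ≥ 3: [(16,3) (18,3) (18,7) (16,9)]
4. After y ≤ 14: [(16,3) (18,3) (18,7) (16,9)]
5. Canonical ring: [(16,3) (18,3) (18,7) (16,9)]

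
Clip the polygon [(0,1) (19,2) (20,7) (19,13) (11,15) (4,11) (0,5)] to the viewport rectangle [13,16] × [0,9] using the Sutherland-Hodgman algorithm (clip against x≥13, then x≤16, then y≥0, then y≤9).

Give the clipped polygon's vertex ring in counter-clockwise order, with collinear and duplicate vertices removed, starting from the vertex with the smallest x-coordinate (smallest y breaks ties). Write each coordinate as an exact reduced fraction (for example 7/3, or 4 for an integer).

1. After x ≥ 13: [(13,32/19) (19,2) (20,7) (19,13) (13,29/2)]
2. After x ≤ 16: [(13,32/19) (16,35/19) (16,55/4) (13,29/2)]
3. After y ≥ 0: [(13,32/19) (16,35/19) (16,55/4) (13,29/2)]
4. After y ≤ 9: [(13,9) (13,32/19) (16,35/19) (16,9)]
5. Canonical ring: [(13,32/19) (16,35/19) (16,9) (13,9)]

Clipped polygon: [(13,32/19) (16,35/19) (16,9) (13,9)]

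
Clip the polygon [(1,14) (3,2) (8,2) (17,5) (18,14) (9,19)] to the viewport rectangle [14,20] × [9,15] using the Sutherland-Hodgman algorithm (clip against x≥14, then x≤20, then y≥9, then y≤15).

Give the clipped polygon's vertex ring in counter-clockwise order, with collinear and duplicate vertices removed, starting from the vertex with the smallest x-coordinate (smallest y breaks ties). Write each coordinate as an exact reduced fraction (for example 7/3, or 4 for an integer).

1. After x ≥ 14: [(14,4) (17,5) (18,14) (14,146/9)]
2. After x ≤ 20: [(14,4) (17,5) (18,14) (14,146/9)]
3. After y ≥ 9: [(14,9) (157/9,9) (18,14) (14,146/9)]
4. After y ≤ 15: [(14,15) (14,9) (157/9,9) (18,14) (81/5,15)]
5. Canonical ring: [(14,9) (157/9,9) (18,14) (81/5,15) (14,15)]

Clipped polygon: [(14,9) (157/9,9) (18,14) (81/5,15) (14,15)]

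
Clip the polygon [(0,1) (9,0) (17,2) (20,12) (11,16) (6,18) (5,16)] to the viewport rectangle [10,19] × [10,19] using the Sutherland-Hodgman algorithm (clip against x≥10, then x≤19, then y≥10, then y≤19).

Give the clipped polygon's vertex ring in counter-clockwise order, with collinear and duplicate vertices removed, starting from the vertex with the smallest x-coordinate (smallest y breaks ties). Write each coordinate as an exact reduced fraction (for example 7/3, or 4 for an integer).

Clipped polygon: [(10,10) (19,10) (19,112/9) (11,16) (10,82/5)]

1. After x ≥ 10: [(10,1/4) (17,2) (20,12) (11,16) (10,82/5)]
2. After x ≤ 19: [(10,1/4) (17,2) (19,26/3) (19,112/9) (11,16) (10,82/5)]
3. After y ≥ 10: [(10,10) (19,10) (19,112/9) (11,16) (10,82/5)]
4. After y ≤ 19: [(10,10) (19,10) (19,112/9) (11,16) (10,82/5)]
5. Canonical ring: [(10,10) (19,10) (19,112/9) (11,16) (10,82/5)]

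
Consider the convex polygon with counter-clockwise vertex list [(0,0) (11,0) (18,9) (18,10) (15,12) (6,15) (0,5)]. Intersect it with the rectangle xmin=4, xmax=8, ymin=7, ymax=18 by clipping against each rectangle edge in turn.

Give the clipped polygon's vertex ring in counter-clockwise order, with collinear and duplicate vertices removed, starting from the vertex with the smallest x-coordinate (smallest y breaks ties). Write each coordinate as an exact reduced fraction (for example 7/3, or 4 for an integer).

Clipped polygon: [(4,7) (8,7) (8,43/3) (6,15) (4,35/3)]

1. After x ≥ 4: [(4,0) (11,0) (18,9) (18,10) (15,12) (6,15) (4,35/3)]
2. After x ≤ 8: [(4,0) (8,0) (8,43/3) (6,15) (4,35/3)]
3. After y ≥ 7: [(4,7) (8,7) (8,43/3) (6,15) (4,35/3)]
4. After y ≤ 18: [(4,7) (8,7) (8,43/3) (6,15) (4,35/3)]
5. Canonical ring: [(4,7) (8,7) (8,43/3) (6,15) (4,35/3)]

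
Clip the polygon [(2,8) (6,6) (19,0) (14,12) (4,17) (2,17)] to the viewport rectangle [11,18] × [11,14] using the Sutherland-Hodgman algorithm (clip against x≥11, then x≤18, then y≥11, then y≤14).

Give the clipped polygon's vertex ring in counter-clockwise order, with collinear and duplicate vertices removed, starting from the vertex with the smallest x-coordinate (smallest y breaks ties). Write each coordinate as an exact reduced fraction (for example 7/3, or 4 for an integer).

1. After x ≥ 11: [(11,48/13) (19,0) (14,12) (11,27/2)]
2. After x ≤ 18: [(11,48/13) (18,6/13) (18,12/5) (14,12) (11,27/2)]
3. After y ≥ 11: [(11,11) (173/12,11) (14,12) (11,27/2)]
4. After y ≤ 14: [(11,11) (173/12,11) (14,12) (11,27/2)]
5. Canonical ring: [(11,11) (173/12,11) (14,12) (11,27/2)]

Clipped polygon: [(11,11) (173/12,11) (14,12) (11,27/2)]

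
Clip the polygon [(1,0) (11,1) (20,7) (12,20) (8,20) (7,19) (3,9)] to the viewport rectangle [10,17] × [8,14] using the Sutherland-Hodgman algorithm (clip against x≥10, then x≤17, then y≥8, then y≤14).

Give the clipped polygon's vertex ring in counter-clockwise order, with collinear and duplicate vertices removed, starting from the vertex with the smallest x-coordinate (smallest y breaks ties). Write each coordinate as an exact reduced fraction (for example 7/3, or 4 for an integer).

1. After x ≥ 10: [(10,9/10) (11,1) (20,7) (12,20) (10,20)]
2. After x ≤ 17: [(10,9/10) (11,1) (17,5) (17,95/8) (12,20) (10,20)]
3. After y ≥ 8: [(10,8) (17,8) (17,95/8) (12,20) (10,20)]
4. After y ≤ 14: [(10,14) (10,8) (17,8) (17,95/8) (204/13,14)]
5. Canonical ring: [(10,8) (17,8) (17,95/8) (204/13,14) (10,14)]

Clipped polygon: [(10,8) (17,8) (17,95/8) (204/13,14) (10,14)]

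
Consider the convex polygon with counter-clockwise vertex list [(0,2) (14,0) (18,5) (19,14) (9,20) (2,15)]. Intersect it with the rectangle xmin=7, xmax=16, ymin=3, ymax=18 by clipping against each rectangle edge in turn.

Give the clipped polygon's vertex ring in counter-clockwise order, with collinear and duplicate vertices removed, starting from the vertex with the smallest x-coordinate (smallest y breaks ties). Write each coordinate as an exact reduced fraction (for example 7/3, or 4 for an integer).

Clipped polygon: [(7,3) (16,3) (16,79/5) (37/3,18) (7,18)]

1. After x ≥ 7: [(7,1) (14,0) (18,5) (19,14) (9,20) (7,130/7)]
2. After x ≤ 16: [(7,1) (14,0) (16,5/2) (16,79/5) (9,20) (7,130/7)]
3. After y ≥ 3: [(7,3) (16,3) (16,79/5) (9,20) (7,130/7)]
4. After y ≤ 18: [(7,18) (7,3) (16,3) (16,79/5) (37/3,18)]
5. Canonical ring: [(7,3) (16,3) (16,79/5) (37/3,18) (7,18)]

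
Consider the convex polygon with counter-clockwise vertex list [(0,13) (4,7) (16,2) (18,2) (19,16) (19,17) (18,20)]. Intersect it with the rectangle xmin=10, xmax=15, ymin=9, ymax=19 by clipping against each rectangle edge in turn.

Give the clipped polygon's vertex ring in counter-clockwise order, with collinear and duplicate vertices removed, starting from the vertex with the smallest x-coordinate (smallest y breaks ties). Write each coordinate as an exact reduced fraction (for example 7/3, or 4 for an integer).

1. After x ≥ 10: [(10,152/9) (10,9/2) (16,2) (18,2) (19,16) (19,17) (18,20)]
2. After x ≤ 15: [(15,113/6) (10,152/9) (10,9/2) (15,29/12)]
3. After y ≥ 9: [(15,9) (15,113/6) (10,152/9) (10,9)]
4. After y ≤ 19: [(15,9) (15,113/6) (10,152/9) (10,9)]
5. Canonical ring: [(10,9) (15,9) (15,113/6) (10,152/9)]

Clipped polygon: [(10,9) (15,9) (15,113/6) (10,152/9)]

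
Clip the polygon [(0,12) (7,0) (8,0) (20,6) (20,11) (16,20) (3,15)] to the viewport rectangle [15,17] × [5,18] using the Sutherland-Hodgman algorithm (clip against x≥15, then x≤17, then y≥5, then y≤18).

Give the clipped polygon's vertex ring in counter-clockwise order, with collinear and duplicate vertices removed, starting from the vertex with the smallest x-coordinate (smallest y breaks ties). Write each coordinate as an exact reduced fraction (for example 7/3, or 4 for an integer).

1. After x ≥ 15: [(15,7/2) (20,6) (20,11) (16,20) (15,255/13)]
2. After x ≤ 17: [(15,7/2) (17,9/2) (17,71/4) (16,20) (15,255/13)]
3. After y ≥ 5: [(15,5) (17,5) (17,71/4) (16,20) (15,255/13)]
4. After y ≤ 18: [(15,18) (15,5) (17,5) (17,71/4) (152/9,18)]
5. Canonical ring: [(15,5) (17,5) (17,71/4) (152/9,18) (15,18)]

Clipped polygon: [(15,5) (17,5) (17,71/4) (152/9,18) (15,18)]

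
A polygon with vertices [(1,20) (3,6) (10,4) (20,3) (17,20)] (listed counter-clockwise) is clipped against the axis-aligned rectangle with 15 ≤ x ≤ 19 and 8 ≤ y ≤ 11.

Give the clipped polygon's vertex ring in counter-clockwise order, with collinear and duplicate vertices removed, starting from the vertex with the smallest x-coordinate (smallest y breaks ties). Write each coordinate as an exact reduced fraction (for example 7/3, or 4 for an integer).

1. After x ≥ 15: [(15,20) (15,7/2) (20,3) (17,20)]
2. After x ≤ 19: [(15,20) (15,7/2) (19,31/10) (19,26/3) (17,20)]
3. After y ≥ 8: [(15,20) (15,8) (19,8) (19,26/3) (17,20)]
4. After y ≤ 11: [(15,11) (15,8) (19,8) (19,26/3) (316/17,11)]
5. Canonical ring: [(15,8) (19,8) (19,26/3) (316/17,11) (15,11)]

Clipped polygon: [(15,8) (19,8) (19,26/3) (316/17,11) (15,11)]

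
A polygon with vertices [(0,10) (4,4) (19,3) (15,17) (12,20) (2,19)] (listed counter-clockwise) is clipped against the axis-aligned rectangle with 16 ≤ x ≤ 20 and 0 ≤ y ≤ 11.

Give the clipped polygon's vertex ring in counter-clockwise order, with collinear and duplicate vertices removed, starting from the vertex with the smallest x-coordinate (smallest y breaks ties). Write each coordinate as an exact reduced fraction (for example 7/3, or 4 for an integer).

1. After x ≥ 16: [(16,16/5) (19,3) (16,27/2)]
2. After x ≤ 20: [(16,16/5) (19,3) (16,27/2)]
3. After y ≥ 0: [(16,16/5) (19,3) (16,27/2)]
4. After y ≤ 11: [(16,11) (16,16/5) (19,3) (117/7,11)]
5. Canonical ring: [(16,16/5) (19,3) (117/7,11) (16,11)]

Clipped polygon: [(16,16/5) (19,3) (117/7,11) (16,11)]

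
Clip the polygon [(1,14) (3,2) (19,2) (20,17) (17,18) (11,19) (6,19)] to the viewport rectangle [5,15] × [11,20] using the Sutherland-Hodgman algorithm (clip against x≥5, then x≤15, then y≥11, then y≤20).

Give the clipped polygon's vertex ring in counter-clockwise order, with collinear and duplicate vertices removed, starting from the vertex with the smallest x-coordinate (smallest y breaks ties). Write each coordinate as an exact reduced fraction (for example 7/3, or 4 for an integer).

Clipped polygon: [(5,11) (15,11) (15,55/3) (11,19) (6,19) (5,18)]

1. After x ≥ 5: [(5,18) (5,2) (19,2) (20,17) (17,18) (11,19) (6,19)]
2. After x ≤ 15: [(5,18) (5,2) (15,2) (15,55/3) (11,19) (6,19)]
3. After y ≥ 11: [(5,18) (5,11) (15,11) (15,55/3) (11,19) (6,19)]
4. After y ≤ 20: [(5,18) (5,11) (15,11) (15,55/3) (11,19) (6,19)]
5. Canonical ring: [(5,11) (15,11) (15,55/3) (11,19) (6,19) (5,18)]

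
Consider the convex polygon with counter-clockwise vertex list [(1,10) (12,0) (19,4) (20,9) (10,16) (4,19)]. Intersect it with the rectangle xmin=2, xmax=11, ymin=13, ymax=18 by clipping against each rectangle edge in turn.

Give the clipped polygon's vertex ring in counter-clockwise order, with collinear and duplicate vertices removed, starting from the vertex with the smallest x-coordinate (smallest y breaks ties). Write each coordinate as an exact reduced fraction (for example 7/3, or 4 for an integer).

1. After x ≥ 2: [(2,13) (2,100/11) (12,0) (19,4) (20,9) (10,16) (4,19)]
2. After x ≤ 11: [(2,13) (2,100/11) (11,10/11) (11,153/10) (10,16) (4,19)]
3. After y ≥ 13: [(2,13) (2,13) (11,13) (11,153/10) (10,16) (4,19)]
4. After y ≤ 18: [(11/3,18) (2,13) (2,13) (11,13) (11,153/10) (10,16) (6,18)]
5. Canonical ring: [(2,13) (11,13) (11,153/10) (10,16) (6,18) (11/3,18)]

Clipped polygon: [(2,13) (11,13) (11,153/10) (10,16) (6,18) (11/3,18)]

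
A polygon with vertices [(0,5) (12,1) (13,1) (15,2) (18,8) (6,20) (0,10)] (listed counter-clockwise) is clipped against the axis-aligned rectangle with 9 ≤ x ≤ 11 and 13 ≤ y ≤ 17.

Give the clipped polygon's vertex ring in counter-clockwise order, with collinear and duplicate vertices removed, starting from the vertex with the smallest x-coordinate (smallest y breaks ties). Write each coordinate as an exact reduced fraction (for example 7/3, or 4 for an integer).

1. After x ≥ 9: [(9,2) (12,1) (13,1) (15,2) (18,8) (9,17)]
2. After x ≤ 11: [(9,2) (11,4/3) (11,15) (9,17)]
3. After y ≥ 13: [(9,13) (11,13) (11,15) (9,17)]
4. After y ≤ 17: [(9,13) (11,13) (11,15) (9,17)]
5. Canonical ring: [(9,13) (11,13) (11,15) (9,17)]

Clipped polygon: [(9,13) (11,13) (11,15) (9,17)]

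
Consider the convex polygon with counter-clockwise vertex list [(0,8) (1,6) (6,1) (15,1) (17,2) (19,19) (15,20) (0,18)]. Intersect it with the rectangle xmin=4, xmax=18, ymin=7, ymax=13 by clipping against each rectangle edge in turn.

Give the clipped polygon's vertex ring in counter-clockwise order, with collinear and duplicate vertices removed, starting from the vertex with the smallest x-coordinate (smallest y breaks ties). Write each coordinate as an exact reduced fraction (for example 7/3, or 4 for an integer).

Clipped polygon: [(4,7) (299/17,7) (18,21/2) (18,13) (4,13)]

1. After x ≥ 4: [(4,3) (6,1) (15,1) (17,2) (19,19) (15,20) (4,278/15)]
2. After x ≤ 18: [(4,3) (6,1) (15,1) (17,2) (18,21/2) (18,77/4) (15,20) (4,278/15)]
3. After y ≥ 7: [(4,7) (299/17,7) (18,21/2) (18,77/4) (15,20) (4,278/15)]
4. After y ≤ 13: [(4,13) (4,7) (299/17,7) (18,21/2) (18,13)]
5. Canonical ring: [(4,7) (299/17,7) (18,21/2) (18,13) (4,13)]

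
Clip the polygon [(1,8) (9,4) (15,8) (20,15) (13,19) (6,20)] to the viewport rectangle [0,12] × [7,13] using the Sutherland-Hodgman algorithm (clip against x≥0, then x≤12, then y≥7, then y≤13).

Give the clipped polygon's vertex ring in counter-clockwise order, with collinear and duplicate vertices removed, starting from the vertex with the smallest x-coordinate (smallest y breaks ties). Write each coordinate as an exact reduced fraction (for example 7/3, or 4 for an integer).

1. After x ≥ 0: [(1,8) (9,4) (15,8) (20,15) (13,19) (6,20)]
2. After x ≤ 12: [(1,8) (9,4) (12,6) (12,134/7) (6,20)]
3. After y ≥ 7: [(1,8) (3,7) (12,7) (12,134/7) (6,20)]
4. After y ≤ 13: [(37/12,13) (1,8) (3,7) (12,7) (12,13)]
5. Canonical ring: [(1,8) (3,7) (12,7) (12,13) (37/12,13)]

Clipped polygon: [(1,8) (3,7) (12,7) (12,13) (37/12,13)]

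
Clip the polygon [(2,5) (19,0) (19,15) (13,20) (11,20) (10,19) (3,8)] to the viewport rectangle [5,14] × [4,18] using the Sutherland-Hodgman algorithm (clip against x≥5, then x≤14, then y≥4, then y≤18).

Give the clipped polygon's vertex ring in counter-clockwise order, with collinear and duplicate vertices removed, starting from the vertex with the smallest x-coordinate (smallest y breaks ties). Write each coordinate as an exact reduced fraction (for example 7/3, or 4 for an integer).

Clipped polygon: [(5,70/17) (27/5,4) (14,4) (14,18) (103/11,18) (5,78/7)]

1. After x ≥ 5: [(5,70/17) (19,0) (19,15) (13,20) (11,20) (10,19) (5,78/7)]
2. After x ≤ 14: [(5,70/17) (14,25/17) (14,115/6) (13,20) (11,20) (10,19) (5,78/7)]
3. After y ≥ 4: [(5,70/17) (27/5,4) (14,4) (14,115/6) (13,20) (11,20) (10,19) (5,78/7)]
4. After y ≤ 18: [(5,70/17) (27/5,4) (14,4) (14,18) (103/11,18) (5,78/7)]
5. Canonical ring: [(5,70/17) (27/5,4) (14,4) (14,18) (103/11,18) (5,78/7)]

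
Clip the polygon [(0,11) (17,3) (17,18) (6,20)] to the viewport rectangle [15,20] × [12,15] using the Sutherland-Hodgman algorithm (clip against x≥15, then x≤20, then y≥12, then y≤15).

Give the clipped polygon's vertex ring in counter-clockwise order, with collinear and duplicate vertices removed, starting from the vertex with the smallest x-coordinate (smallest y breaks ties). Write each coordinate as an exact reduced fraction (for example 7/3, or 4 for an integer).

1. After x ≥ 15: [(15,67/17) (17,3) (17,18) (15,202/11)]
2. After x ≤ 20: [(15,67/17) (17,3) (17,18) (15,202/11)]
3. After y ≥ 12: [(15,12) (17,12) (17,18) (15,202/11)]
4. After y ≤ 15: [(15,15) (15,12) (17,12) (17,15)]
5. Canonical ring: [(15,12) (17,12) (17,15) (15,15)]

Clipped polygon: [(15,12) (17,12) (17,15) (15,15)]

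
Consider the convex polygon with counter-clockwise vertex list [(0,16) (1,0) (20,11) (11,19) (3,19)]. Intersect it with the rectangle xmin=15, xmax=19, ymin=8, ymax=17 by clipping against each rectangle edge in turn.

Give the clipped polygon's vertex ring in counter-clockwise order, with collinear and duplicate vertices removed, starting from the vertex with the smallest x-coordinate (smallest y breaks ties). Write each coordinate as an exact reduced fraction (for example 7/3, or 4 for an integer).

Clipped polygon: [(15,154/19) (19,198/19) (19,107/9) (15,139/9)]

1. After x ≥ 15: [(15,154/19) (20,11) (15,139/9)]
2. After x ≤ 19: [(15,154/19) (19,198/19) (19,107/9) (15,139/9)]
3. After y ≥ 8: [(15,154/19) (19,198/19) (19,107/9) (15,139/9)]
4. After y ≤ 17: [(15,154/19) (19,198/19) (19,107/9) (15,139/9)]
5. Canonical ring: [(15,154/19) (19,198/19) (19,107/9) (15,139/9)]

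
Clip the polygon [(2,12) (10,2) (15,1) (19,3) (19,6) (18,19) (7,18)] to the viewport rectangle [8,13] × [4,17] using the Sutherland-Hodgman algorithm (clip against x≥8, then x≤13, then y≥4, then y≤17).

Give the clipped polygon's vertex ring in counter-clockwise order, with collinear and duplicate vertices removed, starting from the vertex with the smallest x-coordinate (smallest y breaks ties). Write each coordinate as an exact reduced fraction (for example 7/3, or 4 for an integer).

1. After x ≥ 8: [(8,9/2) (10,2) (15,1) (19,3) (19,6) (18,19) (8,199/11)]
2. After x ≤ 13: [(8,9/2) (10,2) (13,7/5) (13,204/11) (8,199/11)]
3. After y ≥ 4: [(8,9/2) (42/5,4) (13,4) (13,204/11) (8,199/11)]
4. After y ≤ 17: [(8,17) (8,9/2) (42/5,4) (13,4) (13,17)]
5. Canonical ring: [(8,9/2) (42/5,4) (13,4) (13,17) (8,17)]

Clipped polygon: [(8,9/2) (42/5,4) (13,4) (13,17) (8,17)]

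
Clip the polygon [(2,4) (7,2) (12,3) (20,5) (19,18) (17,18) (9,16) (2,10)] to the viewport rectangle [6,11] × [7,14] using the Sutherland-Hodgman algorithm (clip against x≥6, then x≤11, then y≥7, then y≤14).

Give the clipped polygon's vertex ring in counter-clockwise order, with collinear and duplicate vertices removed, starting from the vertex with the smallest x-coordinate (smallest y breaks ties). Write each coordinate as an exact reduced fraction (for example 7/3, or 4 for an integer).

1. After x ≥ 6: [(6,12/5) (7,2) (12,3) (20,5) (19,18) (17,18) (9,16) (6,94/7)]
2. After x ≤ 11: [(6,12/5) (7,2) (11,14/5) (11,33/2) (9,16) (6,94/7)]
3. After y ≥ 7: [(6,7) (11,7) (11,33/2) (9,16) (6,94/7)]
4. After y ≤ 14: [(6,7) (11,7) (11,14) (20/3,14) (6,94/7)]
5. Canonical ring: [(6,7) (11,7) (11,14) (20/3,14) (6,94/7)]

Clipped polygon: [(6,7) (11,7) (11,14) (20/3,14) (6,94/7)]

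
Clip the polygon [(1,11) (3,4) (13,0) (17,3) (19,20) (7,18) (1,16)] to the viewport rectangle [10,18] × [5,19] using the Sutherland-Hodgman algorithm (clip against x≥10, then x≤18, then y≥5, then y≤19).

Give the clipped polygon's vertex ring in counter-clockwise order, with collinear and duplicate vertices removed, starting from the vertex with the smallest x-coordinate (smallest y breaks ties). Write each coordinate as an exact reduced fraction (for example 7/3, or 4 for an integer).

1. After x ≥ 10: [(10,6/5) (13,0) (17,3) (19,20) (10,37/2)]
2. After x ≤ 18: [(10,6/5) (13,0) (17,3) (18,23/2) (18,119/6) (10,37/2)]
3. After y ≥ 5: [(10,5) (293/17,5) (18,23/2) (18,119/6) (10,37/2)]
4. After y ≤ 19: [(10,5) (293/17,5) (18,23/2) (18,19) (13,19) (10,37/2)]
5. Canonical ring: [(10,5) (293/17,5) (18,23/2) (18,19) (13,19) (10,37/2)]

Clipped polygon: [(10,5) (293/17,5) (18,23/2) (18,19) (13,19) (10,37/2)]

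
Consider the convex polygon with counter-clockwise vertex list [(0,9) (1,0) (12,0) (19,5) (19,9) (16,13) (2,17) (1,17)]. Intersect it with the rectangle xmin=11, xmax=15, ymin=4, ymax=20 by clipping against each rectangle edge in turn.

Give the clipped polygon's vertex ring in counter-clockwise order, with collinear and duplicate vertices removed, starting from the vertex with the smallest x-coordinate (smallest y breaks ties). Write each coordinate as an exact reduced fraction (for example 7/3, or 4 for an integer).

1. After x ≥ 11: [(11,0) (12,0) (19,5) (19,9) (16,13) (11,101/7)]
2. After x ≤ 15: [(11,0) (12,0) (15,15/7) (15,93/7) (11,101/7)]
3. After y ≥ 4: [(11,4) (15,4) (15,93/7) (11,101/7)]
4. After y ≤ 20: [(11,4) (15,4) (15,93/7) (11,101/7)]
5. Canonical ring: [(11,4) (15,4) (15,93/7) (11,101/7)]

Clipped polygon: [(11,4) (15,4) (15,93/7) (11,101/7)]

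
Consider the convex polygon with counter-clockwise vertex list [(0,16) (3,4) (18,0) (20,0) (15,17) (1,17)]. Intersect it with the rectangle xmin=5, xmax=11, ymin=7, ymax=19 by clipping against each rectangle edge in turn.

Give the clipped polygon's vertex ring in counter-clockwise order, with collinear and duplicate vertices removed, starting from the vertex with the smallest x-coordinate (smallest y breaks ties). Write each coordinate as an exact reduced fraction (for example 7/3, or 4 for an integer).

1. After x ≥ 5: [(5,52/15) (18,0) (20,0) (15,17) (5,17)]
2. After x ≤ 11: [(5,52/15) (11,28/15) (11,17) (5,17)]
3. After y ≥ 7: [(5,7) (11,7) (11,17) (5,17)]
4. After y ≤ 19: [(5,7) (11,7) (11,17) (5,17)]
5. Canonical ring: [(5,7) (11,7) (11,17) (5,17)]

Clipped polygon: [(5,7) (11,7) (11,17) (5,17)]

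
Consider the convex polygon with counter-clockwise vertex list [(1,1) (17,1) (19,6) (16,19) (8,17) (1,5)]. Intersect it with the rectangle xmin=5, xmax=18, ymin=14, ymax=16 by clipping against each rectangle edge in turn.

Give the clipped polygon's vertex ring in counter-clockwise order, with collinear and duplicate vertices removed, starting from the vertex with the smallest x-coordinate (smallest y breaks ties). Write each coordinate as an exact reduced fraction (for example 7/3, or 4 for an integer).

Clipped polygon: [(25/4,14) (223/13,14) (217/13,16) (89/12,16)]

1. After x ≥ 5: [(5,1) (17,1) (19,6) (16,19) (8,17) (5,83/7)]
2. After x ≤ 18: [(5,1) (17,1) (18,7/2) (18,31/3) (16,19) (8,17) (5,83/7)]
3. After y ≥ 14: [(223/13,14) (16,19) (8,17) (25/4,14)]
4. After y ≤ 16: [(223/13,14) (217/13,16) (89/12,16) (25/4,14)]
5. Canonical ring: [(25/4,14) (223/13,14) (217/13,16) (89/12,16)]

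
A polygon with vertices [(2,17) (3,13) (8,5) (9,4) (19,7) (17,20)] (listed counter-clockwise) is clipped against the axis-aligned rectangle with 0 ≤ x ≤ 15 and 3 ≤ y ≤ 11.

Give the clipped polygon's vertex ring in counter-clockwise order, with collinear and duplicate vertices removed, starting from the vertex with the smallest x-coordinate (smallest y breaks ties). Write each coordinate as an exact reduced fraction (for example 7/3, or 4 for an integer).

1. After x ≥ 0: [(2,17) (3,13) (8,5) (9,4) (19,7) (17,20)]
2. After x ≤ 15: [(15,98/5) (2,17) (3,13) (8,5) (9,4) (15,29/5)]
3. After y ≥ 3: [(15,98/5) (2,17) (3,13) (8,5) (9,4) (15,29/5)]
4. After y ≤ 11: [(15,11) (17/4,11) (8,5) (9,4) (15,29/5)]
5. Canonical ring: [(17/4,11) (8,5) (9,4) (15,29/5) (15,11)]

Clipped polygon: [(17/4,11) (8,5) (9,4) (15,29/5) (15,11)]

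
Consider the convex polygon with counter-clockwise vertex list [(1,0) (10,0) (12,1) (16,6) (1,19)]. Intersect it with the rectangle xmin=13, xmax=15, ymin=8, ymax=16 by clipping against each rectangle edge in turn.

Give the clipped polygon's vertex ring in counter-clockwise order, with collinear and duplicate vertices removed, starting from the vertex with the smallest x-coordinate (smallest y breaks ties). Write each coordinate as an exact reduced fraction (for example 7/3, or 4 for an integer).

Clipped polygon: [(13,8) (178/13,8) (13,43/5)]

1. After x ≥ 13: [(13,9/4) (16,6) (13,43/5)]
2. After x ≤ 15: [(13,9/4) (15,19/4) (15,103/15) (13,43/5)]
3. After y ≥ 8: [(13,8) (178/13,8) (13,43/5)]
4. After y ≤ 16: [(13,8) (178/13,8) (13,43/5)]
5. Canonical ring: [(13,8) (178/13,8) (13,43/5)]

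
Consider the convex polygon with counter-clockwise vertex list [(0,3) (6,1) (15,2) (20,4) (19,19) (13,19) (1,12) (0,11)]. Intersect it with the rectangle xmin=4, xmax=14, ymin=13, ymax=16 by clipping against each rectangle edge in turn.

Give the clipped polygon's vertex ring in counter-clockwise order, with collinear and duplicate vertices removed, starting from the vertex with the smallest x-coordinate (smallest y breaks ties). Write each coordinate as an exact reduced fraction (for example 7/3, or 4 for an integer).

Clipped polygon: [(4,13) (14,13) (14,16) (55/7,16) (4,55/4)]

1. After x ≥ 4: [(4,5/3) (6,1) (15,2) (20,4) (19,19) (13,19) (4,55/4)]
2. After x ≤ 14: [(4,5/3) (6,1) (14,17/9) (14,19) (13,19) (4,55/4)]
3. After y ≥ 13: [(4,13) (14,13) (14,19) (13,19) (4,55/4)]
4. After y ≤ 16: [(4,13) (14,13) (14,16) (55/7,16) (4,55/4)]
5. Canonical ring: [(4,13) (14,13) (14,16) (55/7,16) (4,55/4)]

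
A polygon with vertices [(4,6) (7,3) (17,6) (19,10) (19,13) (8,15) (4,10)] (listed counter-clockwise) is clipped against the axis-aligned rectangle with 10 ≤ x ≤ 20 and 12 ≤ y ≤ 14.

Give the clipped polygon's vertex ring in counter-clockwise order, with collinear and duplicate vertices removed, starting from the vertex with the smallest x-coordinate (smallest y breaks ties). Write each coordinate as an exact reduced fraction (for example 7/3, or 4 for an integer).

1. After x ≥ 10: [(10,39/10) (17,6) (19,10) (19,13) (10,161/11)]
2. After x ≤ 20: [(10,39/10) (17,6) (19,10) (19,13) (10,161/11)]
3. After y ≥ 12: [(10,12) (19,12) (19,13) (10,161/11)]
4. After y ≤ 14: [(10,14) (10,12) (19,12) (19,13) (27/2,14)]
5. Canonical ring: [(10,12) (19,12) (19,13) (27/2,14) (10,14)]

Clipped polygon: [(10,12) (19,12) (19,13) (27/2,14) (10,14)]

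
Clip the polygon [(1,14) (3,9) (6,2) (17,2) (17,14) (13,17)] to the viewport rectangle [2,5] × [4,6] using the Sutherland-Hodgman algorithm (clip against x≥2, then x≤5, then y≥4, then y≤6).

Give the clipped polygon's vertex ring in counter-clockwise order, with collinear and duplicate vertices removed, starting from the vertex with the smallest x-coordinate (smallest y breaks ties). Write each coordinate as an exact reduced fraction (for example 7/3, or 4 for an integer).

1. After x ≥ 2: [(2,57/4) (2,23/2) (3,9) (6,2) (17,2) (17,14) (13,17)]
2. After x ≤ 5: [(5,15) (2,57/4) (2,23/2) (3,9) (5,13/3)]
3. After y ≥ 4: [(5,15) (2,57/4) (2,23/2) (3,9) (5,13/3)]
4. After y ≤ 6: [(5,6) (30/7,6) (5,13/3)]
5. Canonical ring: [(30/7,6) (5,13/3) (5,6)]

Clipped polygon: [(30/7,6) (5,13/3) (5,6)]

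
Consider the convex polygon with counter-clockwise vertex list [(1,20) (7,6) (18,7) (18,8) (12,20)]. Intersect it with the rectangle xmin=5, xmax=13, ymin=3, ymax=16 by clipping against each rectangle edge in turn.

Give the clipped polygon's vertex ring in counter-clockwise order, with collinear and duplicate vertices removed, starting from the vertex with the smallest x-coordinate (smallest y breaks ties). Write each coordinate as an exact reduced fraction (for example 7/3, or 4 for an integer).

Clipped polygon: [(5,32/3) (7,6) (13,72/11) (13,16) (5,16)]

1. After x ≥ 5: [(5,20) (5,32/3) (7,6) (18,7) (18,8) (12,20)]
2. After x ≤ 13: [(5,20) (5,32/3) (7,6) (13,72/11) (13,18) (12,20)]
3. After y ≥ 3: [(5,20) (5,32/3) (7,6) (13,72/11) (13,18) (12,20)]
4. After y ≤ 16: [(5,16) (5,32/3) (7,6) (13,72/11) (13,16)]
5. Canonical ring: [(5,32/3) (7,6) (13,72/11) (13,16) (5,16)]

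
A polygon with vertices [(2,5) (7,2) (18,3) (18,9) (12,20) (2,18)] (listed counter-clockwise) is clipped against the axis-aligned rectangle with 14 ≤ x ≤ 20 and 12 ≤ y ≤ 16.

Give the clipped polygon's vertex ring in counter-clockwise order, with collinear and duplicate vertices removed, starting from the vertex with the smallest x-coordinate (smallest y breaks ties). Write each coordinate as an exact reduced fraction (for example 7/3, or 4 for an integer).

1. After x ≥ 14: [(14,29/11) (18,3) (18,9) (14,49/3)]
2. After x ≤ 20: [(14,29/11) (18,3) (18,9) (14,49/3)]
3. After y ≥ 12: [(14,12) (180/11,12) (14,49/3)]
4. After y ≤ 16: [(14,16) (14,12) (180/11,12) (156/11,16)]
5. Canonical ring: [(14,12) (180/11,12) (156/11,16) (14,16)]

Clipped polygon: [(14,12) (180/11,12) (156/11,16) (14,16)]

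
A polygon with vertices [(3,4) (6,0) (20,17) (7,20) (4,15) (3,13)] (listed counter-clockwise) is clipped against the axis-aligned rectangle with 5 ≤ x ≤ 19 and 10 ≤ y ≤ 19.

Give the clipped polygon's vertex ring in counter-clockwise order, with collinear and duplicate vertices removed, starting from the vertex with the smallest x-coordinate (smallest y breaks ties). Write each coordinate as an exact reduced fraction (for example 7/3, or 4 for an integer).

1. After x ≥ 5: [(5,4/3) (6,0) (20,17) (7,20) (5,50/3)]
2. After x ≤ 19: [(5,4/3) (6,0) (19,221/14) (19,224/13) (7,20) (5,50/3)]
3. After y ≥ 10: [(5,10) (242/17,10) (19,221/14) (19,224/13) (7,20) (5,50/3)]
4. After y ≤ 19: [(5,10) (242/17,10) (19,221/14) (19,224/13) (34/3,19) (32/5,19) (5,50/3)]
5. Canonical ring: [(5,10) (242/17,10) (19,221/14) (19,224/13) (34/3,19) (32/5,19) (5,50/3)]

Clipped polygon: [(5,10) (242/17,10) (19,221/14) (19,224/13) (34/3,19) (32/5,19) (5,50/3)]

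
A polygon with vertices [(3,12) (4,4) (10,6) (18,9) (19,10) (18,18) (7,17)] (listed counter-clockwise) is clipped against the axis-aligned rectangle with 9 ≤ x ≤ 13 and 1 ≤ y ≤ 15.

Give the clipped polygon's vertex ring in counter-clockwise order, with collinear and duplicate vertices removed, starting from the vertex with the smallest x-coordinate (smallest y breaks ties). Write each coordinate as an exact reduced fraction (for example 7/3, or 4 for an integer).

1. After x ≥ 9: [(9,17/3) (10,6) (18,9) (19,10) (18,18) (9,189/11)]
2. After x ≤ 13: [(9,17/3) (10,6) (13,57/8) (13,193/11) (9,189/11)]
3. After y ≥ 1: [(9,17/3) (10,6) (13,57/8) (13,193/11) (9,189/11)]
4. After y ≤ 15: [(9,15) (9,17/3) (10,6) (13,57/8) (13,15)]
5. Canonical ring: [(9,17/3) (10,6) (13,57/8) (13,15) (9,15)]

Clipped polygon: [(9,17/3) (10,6) (13,57/8) (13,15) (9,15)]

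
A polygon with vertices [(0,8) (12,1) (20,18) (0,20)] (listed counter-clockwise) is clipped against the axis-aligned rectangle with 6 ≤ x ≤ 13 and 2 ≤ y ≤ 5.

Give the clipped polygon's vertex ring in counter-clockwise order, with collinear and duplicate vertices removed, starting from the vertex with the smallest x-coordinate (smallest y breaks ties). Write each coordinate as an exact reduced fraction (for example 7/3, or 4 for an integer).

1. After x ≥ 6: [(6,9/2) (12,1) (20,18) (6,97/5)]
2. After x ≤ 13: [(6,9/2) (12,1) (13,25/8) (13,187/10) (6,97/5)]
3. After y ≥ 2: [(6,9/2) (72/7,2) (212/17,2) (13,25/8) (13,187/10) (6,97/5)]
4. After y ≤ 5: [(6,5) (6,9/2) (72/7,2) (212/17,2) (13,25/8) (13,5)]
5. Canonical ring: [(6,9/2) (72/7,2) (212/17,2) (13,25/8) (13,5) (6,5)]

Clipped polygon: [(6,9/2) (72/7,2) (212/17,2) (13,25/8) (13,5) (6,5)]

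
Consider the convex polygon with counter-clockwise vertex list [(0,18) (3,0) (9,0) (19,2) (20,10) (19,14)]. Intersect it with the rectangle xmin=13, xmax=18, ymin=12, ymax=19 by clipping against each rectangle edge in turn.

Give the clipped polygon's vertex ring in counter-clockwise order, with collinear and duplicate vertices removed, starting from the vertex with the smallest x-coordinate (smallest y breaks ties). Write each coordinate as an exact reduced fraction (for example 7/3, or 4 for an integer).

Clipped polygon: [(13,12) (18,12) (18,270/19) (13,290/19)]

1. After x ≥ 13: [(13,290/19) (13,4/5) (19,2) (20,10) (19,14)]
2. After x ≤ 18: [(18,270/19) (13,290/19) (13,4/5) (18,9/5)]
3. After y ≥ 12: [(18,12) (18,270/19) (13,290/19) (13,12)]
4. After y ≤ 19: [(18,12) (18,270/19) (13,290/19) (13,12)]
5. Canonical ring: [(13,12) (18,12) (18,270/19) (13,290/19)]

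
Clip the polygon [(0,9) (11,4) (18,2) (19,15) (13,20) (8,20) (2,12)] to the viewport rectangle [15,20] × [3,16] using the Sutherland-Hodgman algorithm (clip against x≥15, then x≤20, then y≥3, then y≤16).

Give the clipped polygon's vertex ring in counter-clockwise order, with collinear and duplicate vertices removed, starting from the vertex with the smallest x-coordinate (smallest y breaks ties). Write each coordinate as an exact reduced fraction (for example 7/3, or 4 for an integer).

1. After x ≥ 15: [(15,20/7) (18,2) (19,15) (15,55/3)]
2. After x ≤ 20: [(15,20/7) (18,2) (19,15) (15,55/3)]
3. After y ≥ 3: [(15,3) (235/13,3) (19,15) (15,55/3)]
4. After y ≤ 16: [(15,16) (15,3) (235/13,3) (19,15) (89/5,16)]
5. Canonical ring: [(15,3) (235/13,3) (19,15) (89/5,16) (15,16)]

Clipped polygon: [(15,3) (235/13,3) (19,15) (89/5,16) (15,16)]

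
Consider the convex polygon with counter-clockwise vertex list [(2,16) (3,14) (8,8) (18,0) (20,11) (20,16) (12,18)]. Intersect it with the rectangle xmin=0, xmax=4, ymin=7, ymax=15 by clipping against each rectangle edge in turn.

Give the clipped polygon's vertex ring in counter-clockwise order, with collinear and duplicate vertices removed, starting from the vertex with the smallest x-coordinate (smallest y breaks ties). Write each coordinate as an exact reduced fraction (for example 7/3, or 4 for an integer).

1. After x ≥ 0: [(2,16) (3,14) (8,8) (18,0) (20,11) (20,16) (12,18)]
2. After x ≤ 4: [(4,82/5) (2,16) (3,14) (4,64/5)]
3. After y ≥ 7: [(4,82/5) (2,16) (3,14) (4,64/5)]
4. After y ≤ 15: [(4,15) (5/2,15) (3,14) (4,64/5)]
5. Canonical ring: [(5/2,15) (3,14) (4,64/5) (4,15)]

Clipped polygon: [(5/2,15) (3,14) (4,64/5) (4,15)]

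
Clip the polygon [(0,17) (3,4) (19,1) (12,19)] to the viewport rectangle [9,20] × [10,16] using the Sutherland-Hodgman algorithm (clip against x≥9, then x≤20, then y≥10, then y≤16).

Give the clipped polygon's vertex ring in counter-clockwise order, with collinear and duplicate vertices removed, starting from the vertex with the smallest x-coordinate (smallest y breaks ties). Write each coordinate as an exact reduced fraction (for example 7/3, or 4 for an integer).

1. After x ≥ 9: [(9,37/2) (9,23/8) (19,1) (12,19)]
2. After x ≤ 20: [(9,37/2) (9,23/8) (19,1) (12,19)]
3. After y ≥ 10: [(9,37/2) (9,10) (31/2,10) (12,19)]
4. After y ≤ 16: [(9,16) (9,10) (31/2,10) (79/6,16)]
5. Canonical ring: [(9,10) (31/2,10) (79/6,16) (9,16)]

Clipped polygon: [(9,10) (31/2,10) (79/6,16) (9,16)]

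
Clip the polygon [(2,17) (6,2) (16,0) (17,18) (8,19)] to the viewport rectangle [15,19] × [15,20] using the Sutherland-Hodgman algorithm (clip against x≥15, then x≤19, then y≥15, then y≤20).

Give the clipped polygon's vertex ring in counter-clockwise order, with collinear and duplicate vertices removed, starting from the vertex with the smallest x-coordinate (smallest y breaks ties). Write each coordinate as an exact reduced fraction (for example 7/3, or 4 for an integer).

Clipped polygon: [(15,15) (101/6,15) (17,18) (15,164/9)]

1. After x ≥ 15: [(15,1/5) (16,0) (17,18) (15,164/9)]
2. After x ≤ 19: [(15,1/5) (16,0) (17,18) (15,164/9)]
3. After y ≥ 15: [(15,15) (101/6,15) (17,18) (15,164/9)]
4. After y ≤ 20: [(15,15) (101/6,15) (17,18) (15,164/9)]
5. Canonical ring: [(15,15) (101/6,15) (17,18) (15,164/9)]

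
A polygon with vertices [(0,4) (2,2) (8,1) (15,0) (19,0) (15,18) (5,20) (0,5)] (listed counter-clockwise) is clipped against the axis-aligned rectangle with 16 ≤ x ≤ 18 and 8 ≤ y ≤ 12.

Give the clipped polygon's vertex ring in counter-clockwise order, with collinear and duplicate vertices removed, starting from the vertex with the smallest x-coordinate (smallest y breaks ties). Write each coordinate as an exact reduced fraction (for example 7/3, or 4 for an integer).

1. After x ≥ 16: [(16,0) (19,0) (16,27/2)]
2. After x ≤ 18: [(16,0) (18,0) (18,9/2) (16,27/2)]
3. After y ≥ 8: [(16,8) (155/9,8) (16,27/2)]
4. After y ≤ 12: [(16,12) (16,8) (155/9,8) (49/3,12)]
5. Canonical ring: [(16,8) (155/9,8) (49/3,12) (16,12)]

Clipped polygon: [(16,8) (155/9,8) (49/3,12) (16,12)]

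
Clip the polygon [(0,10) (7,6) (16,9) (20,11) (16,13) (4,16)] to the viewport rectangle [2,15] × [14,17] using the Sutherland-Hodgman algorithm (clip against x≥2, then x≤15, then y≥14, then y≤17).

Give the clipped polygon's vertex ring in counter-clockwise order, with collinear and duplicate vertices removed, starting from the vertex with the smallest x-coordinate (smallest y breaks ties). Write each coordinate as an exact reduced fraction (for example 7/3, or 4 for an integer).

Clipped polygon: [(8/3,14) (12,14) (4,16)]

1. After x ≥ 2: [(2,13) (2,62/7) (7,6) (16,9) (20,11) (16,13) (4,16)]
2. After x ≤ 15: [(2,13) (2,62/7) (7,6) (15,26/3) (15,53/4) (4,16)]
3. After y ≥ 14: [(8/3,14) (12,14) (4,16)]
4. After y ≤ 17: [(8/3,14) (12,14) (4,16)]
5. Canonical ring: [(8/3,14) (12,14) (4,16)]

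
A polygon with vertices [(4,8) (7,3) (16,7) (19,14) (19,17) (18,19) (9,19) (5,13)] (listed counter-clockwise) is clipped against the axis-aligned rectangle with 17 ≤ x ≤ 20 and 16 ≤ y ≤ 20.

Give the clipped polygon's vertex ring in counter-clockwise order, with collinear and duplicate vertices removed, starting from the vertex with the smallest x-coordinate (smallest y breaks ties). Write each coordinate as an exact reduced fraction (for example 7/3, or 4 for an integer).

1. After x ≥ 17: [(17,28/3) (19,14) (19,17) (18,19) (17,19)]
2. After x ≤ 20: [(17,28/3) (19,14) (19,17) (18,19) (17,19)]
3. After y ≥ 16: [(17,16) (19,16) (19,17) (18,19) (17,19)]
4. After y ≤ 20: [(17,16) (19,16) (19,17) (18,19) (17,19)]
5. Canonical ring: [(17,16) (19,16) (19,17) (18,19) (17,19)]

Clipped polygon: [(17,16) (19,16) (19,17) (18,19) (17,19)]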